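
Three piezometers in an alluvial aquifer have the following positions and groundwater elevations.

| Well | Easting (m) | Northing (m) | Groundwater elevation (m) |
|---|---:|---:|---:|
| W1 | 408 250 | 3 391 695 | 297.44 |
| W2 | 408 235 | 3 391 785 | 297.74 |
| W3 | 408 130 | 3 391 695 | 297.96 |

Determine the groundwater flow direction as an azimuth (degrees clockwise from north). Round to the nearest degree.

121°

Taking W1 as reference: W2−W1 = (-15, 90, +0.30); W3−W1 = (-120, 0, +0.52).
Determinant of the coordinate differences = (-15)·0 − (-120)·90 = 10800.
∂h/∂x = [(+0.30)·0 − (+0.52)·90] / 10800 = -0.004333
∂h/∂y = [(-15)·(+0.52) − (-120)·(+0.30)] / 10800 = +0.002611
Flow direction (−∇h) has components (+0.004333 E, -0.002611 N).
Azimuth = atan2(E, N) = atan2(+0.004333, -0.002611) = 121.1° ≈ 121°.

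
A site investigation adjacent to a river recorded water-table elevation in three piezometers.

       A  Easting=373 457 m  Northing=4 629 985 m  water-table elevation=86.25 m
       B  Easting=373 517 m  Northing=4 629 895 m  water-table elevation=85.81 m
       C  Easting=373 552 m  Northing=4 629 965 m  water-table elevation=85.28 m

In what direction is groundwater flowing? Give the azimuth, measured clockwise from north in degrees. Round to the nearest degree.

078°

Taking A as reference: B−A = (60, -90, -0.44); C−A = (95, -20, -0.97).
Determinant of the coordinate differences = 60·(-20) − 95·(-90) = 7350.
∂h/∂x = [(-0.44)·(-20) − (-0.97)·(-90)] / 7350 = -0.01068
∂h/∂y = [60·(-0.97) − 95·(-0.44)] / 7350 = -0.002231
Flow direction (−∇h) has components (+0.01068 E, +0.002231 N).
Azimuth = atan2(E, N) = atan2(+0.01068, +0.002231) = 78.2° ≈ 078°.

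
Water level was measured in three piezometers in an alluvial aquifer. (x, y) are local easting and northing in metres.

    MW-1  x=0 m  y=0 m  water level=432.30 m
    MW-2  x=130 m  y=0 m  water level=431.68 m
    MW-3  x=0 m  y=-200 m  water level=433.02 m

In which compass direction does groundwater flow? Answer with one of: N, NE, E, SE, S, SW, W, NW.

NE

∂h/∂x = (431.68 − 432.30) / (130 − 0) = -0.004769
∂h/∂y = (433.02 − 432.30) / (-200 − 0) = -0.003600
Flow = −∇h = (+0.004769 east, +0.003600 north), which points northeast.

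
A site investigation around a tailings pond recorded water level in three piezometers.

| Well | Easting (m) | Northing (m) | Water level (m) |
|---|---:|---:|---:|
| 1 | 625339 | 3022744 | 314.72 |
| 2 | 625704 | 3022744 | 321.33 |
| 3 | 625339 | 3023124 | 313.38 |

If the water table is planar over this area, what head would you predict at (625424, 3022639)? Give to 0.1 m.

316.6 m

∂h/∂x = (321.33 − 314.72) / (625704 − 625339) = +0.01811
∂h/∂y = (313.38 − 314.72) / (3023124 − 3022744) = -0.003526
h(625424, 3022639) = 314.72 + (+0.01811)·(85) + (-0.003526)·(-105) = 314.72 +1.539 +0.370 = 316.630 m.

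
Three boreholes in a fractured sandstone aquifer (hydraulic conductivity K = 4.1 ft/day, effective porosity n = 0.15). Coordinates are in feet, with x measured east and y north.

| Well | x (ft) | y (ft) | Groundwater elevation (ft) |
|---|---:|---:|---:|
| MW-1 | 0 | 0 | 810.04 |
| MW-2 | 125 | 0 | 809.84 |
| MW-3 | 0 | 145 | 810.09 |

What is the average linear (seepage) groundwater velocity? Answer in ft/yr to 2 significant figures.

16 ft/yr

∂h/∂x = (809.84 − 810.04) / (125 − 0) = -0.001600
∂h/∂y = (810.09 − 810.04) / (145 − 0) = +0.0003448
|∇h| = √(-0.001600² + 0.0003448²) = 0.001637
Seepage velocity v = K·i/n = 4.1 × 0.001637 / 0.15 = 0.04474 ft/day = 16.34 ft/yr.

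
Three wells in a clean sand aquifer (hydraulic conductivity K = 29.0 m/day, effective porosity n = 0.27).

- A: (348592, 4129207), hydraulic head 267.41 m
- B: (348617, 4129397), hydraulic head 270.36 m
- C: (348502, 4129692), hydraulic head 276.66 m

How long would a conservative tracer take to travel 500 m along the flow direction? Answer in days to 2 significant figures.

With h = a·x + b·y + c and A as origin, the differences give:
  25·a + 190·b = +2.95
  (-90)·a + 485·b = +9.25
Eliminate b (×485 and ×190, subtract): 29225·a = -326.750 → a = ∂h/∂x = -0.01118
Back-substitute: b = ∂h/∂y = +0.01700.
|∇h| = √(-0.01118² + 0.01700²) = 0.02035
Seepage velocity v = K·i/n = 29.0 × 0.02035 / 0.27 = 2.186 m/day.
t = 500 / 2.186 = 228.7 days.

230 days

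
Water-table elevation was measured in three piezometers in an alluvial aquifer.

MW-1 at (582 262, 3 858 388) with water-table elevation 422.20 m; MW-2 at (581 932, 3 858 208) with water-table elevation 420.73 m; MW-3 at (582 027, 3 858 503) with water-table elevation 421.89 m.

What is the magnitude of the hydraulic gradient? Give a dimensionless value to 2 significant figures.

Three-point gradient (reference MW-1): Δ to MW-2 = (-330, -180, -1.47), Δ to MW-3 = (-235, 115, -0.31).
∂h/∂x = +0.002802, ∂h/∂y = +0.003030 (det = -80250).
|∇h| = √(0.002802² + 0.003030²) = 0.004127

0.0041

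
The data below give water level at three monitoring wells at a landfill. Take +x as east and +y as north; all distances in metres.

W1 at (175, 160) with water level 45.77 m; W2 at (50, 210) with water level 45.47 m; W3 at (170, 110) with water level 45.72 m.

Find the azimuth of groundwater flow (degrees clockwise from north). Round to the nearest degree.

Taking W1 as reference: W2−W1 = (-125, 50, -0.30); W3−W1 = (-5, -50, -0.05).
Solve a·Δx + b·Δy = Δh: det = (-125)·(-50) − (-5)·50 = 6500.
∂h/∂x = [(-0.30)·(-50) − (-0.05)·50] / 6500 = +0.002692
∂h/∂y = [(-125)·(-0.05) − (-5)·(-0.30)] / 6500 = +0.0007308
Flow direction (−∇h) has components (-0.002692 E, -0.0007308 N).
Azimuth = atan2(E, N) = atan2(-0.002692, -0.0007308) = 254.8° ≈ 255°.

255°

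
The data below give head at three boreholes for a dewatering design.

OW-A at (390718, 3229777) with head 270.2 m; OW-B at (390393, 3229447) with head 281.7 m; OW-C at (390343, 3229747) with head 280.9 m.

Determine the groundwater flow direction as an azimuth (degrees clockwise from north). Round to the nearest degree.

Differences from OW-A: to OW-B (Δx, Δy, Δh) = (-325, -330, +11.5); to OW-C = (-375, -30, +10.7).
Solve a·Δx + b·Δy = Δh: det = (-325)·(-30) − (-375)·(-330) = -114000.
∂h/∂x = [(+11.5)·(-30) − (+10.7)·(-330)] / -114000 = -0.02795
∂h/∂y = [(-325)·(+10.7) − (-375)·(+11.5)] / -114000 = -0.007325
Flow direction (−∇h) has components (+0.02795 E, +0.007325 N).
Azimuth = atan2(E, N) = atan2(+0.02795, +0.007325) = 75.3° ≈ 075°.

075°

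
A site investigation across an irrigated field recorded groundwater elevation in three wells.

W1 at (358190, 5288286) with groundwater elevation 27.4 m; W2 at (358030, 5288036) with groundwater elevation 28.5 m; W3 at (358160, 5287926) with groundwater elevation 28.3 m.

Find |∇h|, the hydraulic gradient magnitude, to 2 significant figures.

0.0041

With h = a·x + b·y + c and W1 as origin, the differences give:
  (-160)·a + (-250)·b = +1.1
  (-30)·a + (-360)·b = +0.9
Eliminate b (×(-360) and ×(-250), subtract): 50100·a = -171.00 → a = ∂h/∂x = -0.003413
Back-substitute: b = ∂h/∂y = -0.002216.
|∇h| = √(-0.003413² + -0.002216²) = 0.004069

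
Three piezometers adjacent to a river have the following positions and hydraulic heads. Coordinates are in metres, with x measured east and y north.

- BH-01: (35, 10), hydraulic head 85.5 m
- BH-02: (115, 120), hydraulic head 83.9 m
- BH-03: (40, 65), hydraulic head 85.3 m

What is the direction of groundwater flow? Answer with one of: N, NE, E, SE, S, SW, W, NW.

With h = a·x + b·y + c and BH-01 as origin, the differences give:
  80·a + 110·b = -1.6
  5·a + 55·b = -0.2
Eliminate b (×55 and ×110, subtract): 3850·a = -66.00 → a = ∂h/∂x = -0.01714
Back-substitute: b = ∂h/∂y = -0.002078.
Flow = −∇h = (+0.01714 east, +0.002078 north), which points east.

E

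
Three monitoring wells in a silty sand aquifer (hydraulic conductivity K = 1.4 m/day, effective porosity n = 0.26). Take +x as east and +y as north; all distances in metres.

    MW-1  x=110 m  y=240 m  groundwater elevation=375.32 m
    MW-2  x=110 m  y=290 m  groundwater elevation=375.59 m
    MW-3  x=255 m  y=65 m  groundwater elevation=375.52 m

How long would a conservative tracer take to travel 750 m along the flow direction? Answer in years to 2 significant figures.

With h = a·x + b·y + c and MW-1 as origin, the differences give:
  0·a + 50·b = +0.27
  145·a + (-175)·b = +0.20
Eliminate b (×(-175) and ×50, subtract): -7250·a = -57.250 → a = ∂h/∂x = +0.007897
Back-substitute: b = ∂h/∂y = +0.005400.
|∇h| = √(0.007897² + 0.005400²) = 0.009567
Seepage velocity v = K·i/n = 1.4 × 0.009567 / 0.26 = 0.05151 m/day.
t = 750 / 0.05151 = 1.456e+04 days = 39.9 years.

40 years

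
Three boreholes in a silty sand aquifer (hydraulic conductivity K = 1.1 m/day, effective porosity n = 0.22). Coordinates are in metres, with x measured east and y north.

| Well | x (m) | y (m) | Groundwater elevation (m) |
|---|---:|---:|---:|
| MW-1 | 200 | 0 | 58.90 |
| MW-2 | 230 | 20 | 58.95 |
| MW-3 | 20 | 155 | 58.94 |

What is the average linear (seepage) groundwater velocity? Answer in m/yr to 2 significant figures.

Taking MW-1 as reference: MW-2−MW-1 = (30, 20, +0.05); MW-3−MW-1 = (-180, 155, +0.04).
Determinant of the coordinate differences = 30·155 − (-180)·20 = 8250.
∂h/∂x = [(+0.05)·155 − (+0.04)·20] / 8250 = +0.0008424
∂h/∂y = [30·(+0.04) − (-180)·(+0.05)] / 8250 = +0.001236
|∇h| = √(0.0008424² + 0.001236²) = 0.001496
Seepage velocity v = K·i/n = 1.1 × 0.001496 / 0.22 = 0.00748 m/day = 2.732 m/yr.

2.7 m/yr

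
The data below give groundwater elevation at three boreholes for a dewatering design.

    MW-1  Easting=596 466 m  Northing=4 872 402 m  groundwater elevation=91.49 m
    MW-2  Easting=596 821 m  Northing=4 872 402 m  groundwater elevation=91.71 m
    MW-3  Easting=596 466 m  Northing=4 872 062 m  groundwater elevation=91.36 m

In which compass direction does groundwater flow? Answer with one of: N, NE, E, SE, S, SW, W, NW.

SW

∂h/∂x = (91.71 − 91.49) / (596821 − 596466) = +0.0006197
∂h/∂y = (91.36 − 91.49) / (4872062 − 4872402) = +0.0003824
Flow = −∇h = (-0.0006197 east, -0.0003824 north), which points southwest.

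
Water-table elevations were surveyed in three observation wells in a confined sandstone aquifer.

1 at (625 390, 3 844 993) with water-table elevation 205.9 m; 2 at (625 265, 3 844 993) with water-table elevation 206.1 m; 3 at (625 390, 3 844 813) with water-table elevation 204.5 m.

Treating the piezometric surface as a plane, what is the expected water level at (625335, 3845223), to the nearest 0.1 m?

∂h/∂x = (206.1 − 205.9) / (625265 − 625390) = -0.001600
∂h/∂y = (204.5 − 205.9) / (3844813 − 3844993) = +0.007778
h(625335, 3845223) = 205.9 + (-0.001600)·(-55) + (+0.007778)·(230) = 205.9 +0.088 +1.789 = 207.777 m.

207.8 m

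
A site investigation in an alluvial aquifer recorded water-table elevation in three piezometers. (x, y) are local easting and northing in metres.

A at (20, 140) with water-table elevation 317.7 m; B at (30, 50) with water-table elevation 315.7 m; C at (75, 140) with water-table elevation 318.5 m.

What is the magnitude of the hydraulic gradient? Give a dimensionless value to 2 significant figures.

0.028

With h = a·x + b·y + c and A as origin, the differences give:
  10·a + (-90)·b = -2.0
  55·a + 0·b = +0.8
Eliminate b (×0 and ×(-90), subtract): 4950·a = 72.00 → a = ∂h/∂x = +0.01455
Back-substitute: b = ∂h/∂y = +0.02384.
|∇h| = √(0.01455² + 0.02384²) = 0.02793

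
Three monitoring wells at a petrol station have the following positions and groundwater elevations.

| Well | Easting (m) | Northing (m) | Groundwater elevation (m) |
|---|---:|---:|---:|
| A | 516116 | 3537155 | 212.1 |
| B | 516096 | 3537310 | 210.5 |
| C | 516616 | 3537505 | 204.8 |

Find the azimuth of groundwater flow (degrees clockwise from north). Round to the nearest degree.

With h = a·x + b·y + c and A as origin, the differences give:
  (-20)·a + 155·b = -1.6
  500·a + 350·b = -7.3
Eliminate b (×350 and ×155, subtract): -84500·a = 571.50 → a = ∂h/∂x = -0.006763
Back-substitute: b = ∂h/∂y = -0.01120.
Flow direction (−∇h) has components (+0.006763 E, +0.01120 N).
Azimuth = atan2(E, N) = atan2(+0.006763, +0.01120) = 31.1° ≈ 031°.

031°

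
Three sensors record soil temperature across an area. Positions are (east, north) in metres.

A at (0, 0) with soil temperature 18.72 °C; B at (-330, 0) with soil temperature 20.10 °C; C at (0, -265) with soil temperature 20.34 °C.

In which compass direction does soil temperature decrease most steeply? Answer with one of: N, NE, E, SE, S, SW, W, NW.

NE

∂T/∂x = (20.10 − 18.72) / (-330 − 0) = -0.004182
∂T/∂y = (20.34 − 18.72) / (-265 − 0) = -0.006113
Steepest decrease is along −∇f = (+0.004182 E, +0.006113 N) → northeast.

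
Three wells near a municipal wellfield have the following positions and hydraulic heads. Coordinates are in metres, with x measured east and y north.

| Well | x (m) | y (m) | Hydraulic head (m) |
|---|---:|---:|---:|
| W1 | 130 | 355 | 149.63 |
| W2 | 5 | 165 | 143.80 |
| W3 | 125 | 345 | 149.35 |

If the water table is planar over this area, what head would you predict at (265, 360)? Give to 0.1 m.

With h = a·x + b·y + c and W1 as origin, the differences give:
  (-125)·a + (-190)·b = -5.83
  (-5)·a + (-10)·b = -0.28
Eliminate b (×(-10) and ×(-190), subtract): 300·a = 5.100 → a = ∂h/∂x = +0.01700
Back-substitute: b = ∂h/∂y = +0.01950.
h(265, 360) = 149.63 + (+0.01700)·(135) + (+0.01950)·(5) = 149.63 +2.295 +0.098 = 152.022 m.

152.0 m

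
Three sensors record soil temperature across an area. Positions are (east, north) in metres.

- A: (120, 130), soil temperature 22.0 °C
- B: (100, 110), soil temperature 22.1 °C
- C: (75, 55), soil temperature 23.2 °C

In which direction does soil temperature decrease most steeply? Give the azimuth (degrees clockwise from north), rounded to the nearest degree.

320°

Differences from A: to B (Δx, Δy, Δh) = (-20, -20, +0.1); to C = (-45, -75, +1.2).
Determinant of the coordinate differences = (-20)·(-75) − (-45)·(-20) = 600.
∂T/∂x = [(+0.1)·(-75) − (+1.2)·(-20)] / 600 = +0.02750
∂T/∂y = [(-20)·(+1.2) − (-45)·(+0.1)] / 600 = -0.03250
Steepest decrease is along −∇f: components (-0.02750 E, +0.03250 N).
Azimuth = atan2(-0.02750, +0.03250) = 319.8° ≈ 320°.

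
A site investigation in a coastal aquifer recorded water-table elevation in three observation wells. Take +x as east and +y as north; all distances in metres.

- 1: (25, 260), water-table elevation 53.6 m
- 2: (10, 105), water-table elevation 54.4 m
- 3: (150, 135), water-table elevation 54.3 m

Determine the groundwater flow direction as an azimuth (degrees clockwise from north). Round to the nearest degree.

Three-point gradient (reference 1): Δ to 2 = (-15, -155, +0.8), Δ to 3 = (125, -125, +0.7).
∂h/∂x = +0.0004000, ∂h/∂y = -0.005200 (det = 21250).
Flow direction (−∇h) has components (-0.0004000 E, +0.005200 N).
Azimuth = atan2(E, N) = atan2(-0.0004000, +0.005200) = 355.6° ≈ 356°.

356°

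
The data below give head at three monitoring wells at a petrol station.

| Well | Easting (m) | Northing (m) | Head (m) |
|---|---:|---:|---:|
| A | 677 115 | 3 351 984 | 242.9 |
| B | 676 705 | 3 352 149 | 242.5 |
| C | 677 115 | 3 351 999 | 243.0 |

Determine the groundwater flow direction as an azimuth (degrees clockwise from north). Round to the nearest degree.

209°

With h = a·x + b·y + c and A as origin, the differences give:
  (-410)·a + 165·b = -0.4
  0·a + 15·b = +0.1
Eliminate b (×15 and ×165, subtract): -6150·a = -22.50 → a = ∂h/∂x = +0.003659
Back-substitute: b = ∂h/∂y = +0.006667.
Flow direction (−∇h) has components (-0.003659 E, -0.006667 N).
Azimuth = atan2(E, N) = atan2(-0.003659, -0.006667) = 208.8° ≈ 209°.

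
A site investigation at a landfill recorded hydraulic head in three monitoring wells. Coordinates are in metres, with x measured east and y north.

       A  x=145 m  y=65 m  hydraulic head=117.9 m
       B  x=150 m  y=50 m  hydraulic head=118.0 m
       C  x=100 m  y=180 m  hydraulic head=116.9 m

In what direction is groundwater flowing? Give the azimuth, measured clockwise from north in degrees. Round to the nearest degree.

262°

With h = a·x + b·y + c and A as origin, the differences give:
  5·a + (-15)·b = +0.1
  (-45)·a + 115·b = -1.0
Eliminate b (×115 and ×(-15), subtract): -100·a = -3.50 → a = ∂h/∂x = +0.03500
Back-substitute: b = ∂h/∂y = +0.005000.
Flow direction (−∇h) has components (-0.03500 E, -0.005000 N).
Azimuth = atan2(E, N) = atan2(-0.03500, -0.005000) = 261.9° ≈ 262°.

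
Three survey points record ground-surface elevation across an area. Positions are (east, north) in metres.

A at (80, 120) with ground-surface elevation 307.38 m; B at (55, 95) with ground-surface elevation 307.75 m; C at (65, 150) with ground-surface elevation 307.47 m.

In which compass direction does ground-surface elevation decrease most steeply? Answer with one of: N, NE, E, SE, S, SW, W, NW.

E

Differences from A: to B (Δx, Δy, Δh) = (-25, -25, +0.37); to C = (-15, 30, +0.09).
Determinant of the coordinate differences = (-25)·30 − (-15)·(-25) = -1125.
∂z/∂x = [(+0.37)·30 − (+0.09)·(-25)] / -1125 = -0.01187
∂z/∂y = [(-25)·(+0.09) − (-15)·(+0.37)] / -1125 = -0.002933
Steepest decrease is along −∇f = (+0.01187 E, +0.002933 N) → east.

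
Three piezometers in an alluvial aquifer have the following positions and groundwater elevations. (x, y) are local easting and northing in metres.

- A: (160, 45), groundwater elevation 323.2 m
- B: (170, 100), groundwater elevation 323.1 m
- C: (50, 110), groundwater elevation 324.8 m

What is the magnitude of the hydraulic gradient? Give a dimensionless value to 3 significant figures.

0.0141

Taking A as reference: B−A = (10, 55, -0.1); C−A = (-110, 65, +1.6).
Determinant of the coordinate differences = 10·65 − (-110)·55 = 6700.
∂h/∂x = [(-0.1)·65 − (+1.6)·55] / 6700 = -0.01410
∂h/∂y = [10·(+1.6) − (-110)·(-0.1)] / 6700 = +0.0007463
|∇h| = √(-0.01410² + 0.0007463²) = 0.01412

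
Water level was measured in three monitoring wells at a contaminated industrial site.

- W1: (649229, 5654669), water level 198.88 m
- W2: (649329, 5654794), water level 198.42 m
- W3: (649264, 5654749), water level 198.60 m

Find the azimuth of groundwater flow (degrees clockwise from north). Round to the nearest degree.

Differences from W1: to W2 (Δx, Δy, Δh) = (100, 125, -0.46); to W3 = (35, 80, -0.28).
Solve a·Δx + b·Δy = Δh: det = 100·80 − 35·125 = 3625.
∂h/∂x = [(-0.46)·80 − (-0.28)·125] / 3625 = -0.0004966
∂h/∂y = [100·(-0.28) − 35·(-0.46)] / 3625 = -0.003283
Flow direction (−∇h) has components (+0.0004966 E, +0.003283 N).
Azimuth = atan2(E, N) = atan2(+0.0004966, +0.003283) = 8.6° ≈ 009°.

009°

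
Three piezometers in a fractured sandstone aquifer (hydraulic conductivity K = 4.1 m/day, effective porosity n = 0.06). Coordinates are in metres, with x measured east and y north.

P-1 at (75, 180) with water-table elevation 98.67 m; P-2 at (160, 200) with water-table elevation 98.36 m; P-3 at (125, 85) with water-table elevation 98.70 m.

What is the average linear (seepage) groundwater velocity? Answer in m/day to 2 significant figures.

0.26 m/day

With h = a·x + b·y + c and P-1 as origin, the differences give:
  85·a + 20·b = -0.31
  50·a + (-95)·b = +0.03
Eliminate b (×(-95) and ×20, subtract): -9075·a = 28.850 → a = ∂h/∂x = -0.003179
Back-substitute: b = ∂h/∂y = -0.001989.
|∇h| = √(-0.003179² + -0.001989²) = 0.00375
Seepage velocity v = K·i/n = 4.1 × 0.00375 / 0.06 = 0.2562 m/day.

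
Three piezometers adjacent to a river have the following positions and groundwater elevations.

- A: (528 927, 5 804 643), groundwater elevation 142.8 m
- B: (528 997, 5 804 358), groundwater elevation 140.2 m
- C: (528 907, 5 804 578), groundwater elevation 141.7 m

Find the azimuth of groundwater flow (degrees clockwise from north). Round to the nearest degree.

228°

With h = a·x + b·y + c and A as origin, the differences give:
  70·a + (-285)·b = -2.6
  (-20)·a + (-65)·b = -1.1
Eliminate b (×(-65) and ×(-285), subtract): -10250·a = -144.50 → a = ∂h/∂x = +0.01410
Back-substitute: b = ∂h/∂y = +0.01259.
Flow direction (−∇h) has components (-0.01410 E, -0.01259 N).
Azimuth = atan2(E, N) = atan2(-0.01410, -0.01259) = 228.2° ≈ 228°.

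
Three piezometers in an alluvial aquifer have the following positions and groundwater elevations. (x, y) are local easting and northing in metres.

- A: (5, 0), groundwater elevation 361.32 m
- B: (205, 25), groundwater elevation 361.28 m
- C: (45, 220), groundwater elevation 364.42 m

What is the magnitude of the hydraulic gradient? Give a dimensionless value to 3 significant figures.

Taking A as reference: B−A = (200, 25, -0.04); C−A = (40, 220, +3.10).
Solve a·Δx + b·Δy = Δh: det = 200·220 − 40·25 = 43000.
∂h/∂x = [(-0.04)·220 − (+3.10)·25] / 43000 = -0.002007
∂h/∂y = [200·(+3.10) − 40·(-0.04)] / 43000 = +0.01446
|∇h| = √(-0.002007² + 0.01446²) = 0.0146

0.0146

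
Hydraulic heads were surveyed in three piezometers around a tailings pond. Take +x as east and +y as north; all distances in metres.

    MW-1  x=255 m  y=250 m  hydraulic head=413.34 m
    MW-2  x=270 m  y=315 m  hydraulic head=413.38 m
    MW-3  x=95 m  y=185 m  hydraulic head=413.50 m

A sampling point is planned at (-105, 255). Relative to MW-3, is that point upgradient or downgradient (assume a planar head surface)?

Three-point gradient (reference MW-1): Δ to MW-2 = (15, 65, +0.04), Δ to MW-3 = (-160, -65, +0.16).
∂h/∂x = -0.001379, ∂h/∂y = +0.0009337 (det = 9425).
Head at (-105, 255) = 413.34 + (-0.001379)·(-360) + (+0.0009337)·(5) = 413.84 m.
That is higher than the 413.50 m at MW-3, so the point is upgradient.

upgradient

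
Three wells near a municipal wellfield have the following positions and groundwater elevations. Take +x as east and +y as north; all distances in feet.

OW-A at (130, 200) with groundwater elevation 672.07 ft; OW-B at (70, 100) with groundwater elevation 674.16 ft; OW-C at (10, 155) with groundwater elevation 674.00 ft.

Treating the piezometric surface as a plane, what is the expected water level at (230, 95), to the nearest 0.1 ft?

672.5 ft

Three-point gradient (reference OW-A): Δ to OW-B = (-60, -100, +2.09), Δ to OW-C = (-120, -45, +1.93).
∂h/∂x = -0.01064, ∂h/∂y = -0.01452 (det = -9300).
h(230, 95) = 672.07 + (-0.01064)·(100) + (-0.01452)·(-105) = 672.07 -1.064 +1.524 = 672.530 ft.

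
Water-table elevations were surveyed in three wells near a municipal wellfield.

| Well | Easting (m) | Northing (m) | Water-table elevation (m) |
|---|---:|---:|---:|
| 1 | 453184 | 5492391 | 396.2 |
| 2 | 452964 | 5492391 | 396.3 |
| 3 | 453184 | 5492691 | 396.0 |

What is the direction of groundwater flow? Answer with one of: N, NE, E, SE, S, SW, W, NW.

NE

∂h/∂x = (396.3 − 396.2) / (452964 − 453184) = -0.0004545
∂h/∂y = (396.0 − 396.2) / (5492691 − 5492391) = -0.0006667
Flow = −∇h = (+0.0004545 east, +0.0006667 north), which points northeast.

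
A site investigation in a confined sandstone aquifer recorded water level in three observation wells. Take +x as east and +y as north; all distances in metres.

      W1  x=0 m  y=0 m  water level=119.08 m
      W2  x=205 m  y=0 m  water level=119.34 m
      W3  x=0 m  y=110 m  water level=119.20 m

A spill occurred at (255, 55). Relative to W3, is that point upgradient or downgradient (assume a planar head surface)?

upgradient

∂h/∂x = (119.34 − 119.08) / (205 − 0) = +0.001268
∂h/∂y = (119.20 − 119.08) / (110 − 0) = +0.001091
Head at (255, 55) = 119.08 + (+0.001268)·(255) + (+0.001091)·(55) = 119.46 m.
That is higher than the 119.20 m at W3, so the point is upgradient.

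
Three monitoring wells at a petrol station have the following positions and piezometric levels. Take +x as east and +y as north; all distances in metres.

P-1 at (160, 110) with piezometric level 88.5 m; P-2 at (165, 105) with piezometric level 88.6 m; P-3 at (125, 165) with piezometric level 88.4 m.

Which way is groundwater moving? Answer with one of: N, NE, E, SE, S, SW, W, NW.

With h = a·x + b·y + c and P-1 as origin, the differences give:
  5·a + (-5)·b = +0.1
  (-35)·a + 55·b = -0.1
Eliminate b (×55 and ×(-5), subtract): 100·a = 5.00 → a = ∂h/∂x = +0.05000
Back-substitute: b = ∂h/∂y = +0.03000.
Flow = −∇h = (-0.05000 east, -0.03000 north), which points southwest.

SW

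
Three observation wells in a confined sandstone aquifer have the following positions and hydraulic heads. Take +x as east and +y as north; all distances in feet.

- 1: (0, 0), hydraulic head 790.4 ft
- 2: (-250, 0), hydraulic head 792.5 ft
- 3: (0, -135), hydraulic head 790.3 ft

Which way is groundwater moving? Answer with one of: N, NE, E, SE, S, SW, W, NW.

E

∂h/∂x = (792.5 − 790.4) / (-250 − 0) = -0.008400
∂h/∂y = (790.3 − 790.4) / (-135 − 0) = +0.0007407
Flow = −∇h = (+0.008400 east, -0.0007407 north), which points east.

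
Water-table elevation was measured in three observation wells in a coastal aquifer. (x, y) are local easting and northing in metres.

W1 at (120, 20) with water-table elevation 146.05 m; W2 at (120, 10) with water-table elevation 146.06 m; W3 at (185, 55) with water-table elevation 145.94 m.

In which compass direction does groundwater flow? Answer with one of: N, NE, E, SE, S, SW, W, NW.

NE

Taking W1 as reference: W2−W1 = (0, -10, +0.01); W3−W1 = (65, 35, -0.11).
Determinant of the coordinate differences = 0·35 − 65·(-10) = 650.
∂h/∂x = [(+0.01)·35 − (-0.11)·(-10)] / 650 = -0.001154
∂h/∂y = [0·(-0.11) − 65·(+0.01)] / 650 = -0.0010000
Flow = −∇h = (+0.001154 east, +0.0010000 north), which points northeast.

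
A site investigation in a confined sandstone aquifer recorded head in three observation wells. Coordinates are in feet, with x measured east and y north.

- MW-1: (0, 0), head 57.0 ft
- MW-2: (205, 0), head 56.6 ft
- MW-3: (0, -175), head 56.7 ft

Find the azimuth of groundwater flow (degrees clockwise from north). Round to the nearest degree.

131°

∂h/∂x = (56.6 − 57.0) / (205 − 0) = -0.001951
∂h/∂y = (56.7 − 57.0) / (-175 − 0) = +0.001714
Flow direction (−∇h) has components (+0.001951 E, -0.001714 N).
Azimuth = atan2(E, N) = atan2(+0.001951, -0.001714) = 131.3° ≈ 131°.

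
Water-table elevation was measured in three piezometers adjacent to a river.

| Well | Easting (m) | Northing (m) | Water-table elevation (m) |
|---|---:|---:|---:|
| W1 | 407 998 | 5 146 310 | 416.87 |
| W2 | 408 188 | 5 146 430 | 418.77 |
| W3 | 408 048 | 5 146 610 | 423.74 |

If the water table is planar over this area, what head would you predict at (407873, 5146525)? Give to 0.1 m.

422.6 m

With h = a·x + b·y + c and W1 as origin, the differences give:
  190·a + 120·b = +1.90
  50·a + 300·b = +6.87
Eliminate b (×300 and ×120, subtract): 51000·a = -254.400 → a = ∂h/∂x = -0.004988
Back-substitute: b = ∂h/∂y = +0.02373.
h(407873, 5146525) = 416.87 + (-0.004988)·(-125) + (+0.02373)·(215) = 416.87 +0.624 +5.102 = 422.596 m.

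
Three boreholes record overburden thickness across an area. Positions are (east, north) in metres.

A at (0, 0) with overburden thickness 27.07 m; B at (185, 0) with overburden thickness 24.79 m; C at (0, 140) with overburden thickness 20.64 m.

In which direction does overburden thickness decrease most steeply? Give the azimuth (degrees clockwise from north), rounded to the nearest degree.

015°

∂d/∂x = (24.79 − 27.07) / (185 − 0) = -0.01232
∂d/∂y = (20.64 − 27.07) / (140 − 0) = -0.04593
Steepest decrease is along −∇f: components (+0.01232 E, +0.04593 N).
Azimuth = atan2(+0.01232, +0.04593) = 15.0° ≈ 015°.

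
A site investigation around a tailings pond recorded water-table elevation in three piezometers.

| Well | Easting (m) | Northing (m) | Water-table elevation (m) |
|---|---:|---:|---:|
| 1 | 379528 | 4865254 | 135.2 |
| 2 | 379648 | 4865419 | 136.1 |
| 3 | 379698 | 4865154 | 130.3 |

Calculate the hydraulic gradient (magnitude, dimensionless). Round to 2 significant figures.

Taking 1 as reference: 2−1 = (120, 165, +0.9); 3−1 = (170, -100, -4.9).
Determinant of the coordinate differences = 120·(-100) − 170·165 = -40050.
∂h/∂x = [(+0.9)·(-100) − (-4.9)·165] / -40050 = -0.01794
∂h/∂y = [120·(-4.9) − 170·(+0.9)] / -40050 = +0.01850
|∇h| = √(-0.01794² + 0.01850²) = 0.02577

0.026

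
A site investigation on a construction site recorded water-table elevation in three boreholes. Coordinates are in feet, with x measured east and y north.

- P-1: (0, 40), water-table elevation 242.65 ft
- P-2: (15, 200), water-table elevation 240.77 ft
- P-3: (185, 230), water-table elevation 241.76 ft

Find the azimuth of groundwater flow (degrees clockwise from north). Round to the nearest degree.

327°

With h = a·x + b·y + c and P-1 as origin, the differences give:
  15·a + 160·b = -1.88
  185·a + 190·b = -0.89
Eliminate b (×190 and ×160, subtract): -26750·a = -214.800 → a = ∂h/∂x = +0.008030
Back-substitute: b = ∂h/∂y = -0.01250.
Flow direction (−∇h) has components (-0.008030 E, +0.01250 N).
Azimuth = atan2(E, N) = atan2(-0.008030, +0.01250) = 327.3° ≈ 327°.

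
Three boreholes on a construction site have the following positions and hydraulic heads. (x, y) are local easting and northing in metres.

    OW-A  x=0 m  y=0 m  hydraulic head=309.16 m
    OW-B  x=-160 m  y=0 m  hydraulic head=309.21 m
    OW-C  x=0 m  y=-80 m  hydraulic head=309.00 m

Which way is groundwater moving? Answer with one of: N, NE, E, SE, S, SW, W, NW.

∂h/∂x = (309.21 − 309.16) / (-160 − 0) = -0.0003125
∂h/∂y = (309.00 − 309.16) / (-80 − 0) = +0.002000
Flow = −∇h = (+0.0003125 east, -0.002000 north), which points south.

S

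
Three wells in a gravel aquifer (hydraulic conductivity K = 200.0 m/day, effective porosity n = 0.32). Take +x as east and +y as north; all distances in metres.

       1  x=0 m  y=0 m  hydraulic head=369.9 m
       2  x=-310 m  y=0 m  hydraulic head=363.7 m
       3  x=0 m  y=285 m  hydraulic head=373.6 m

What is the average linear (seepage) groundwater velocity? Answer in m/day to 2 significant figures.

15 m/day

∂h/∂x = (363.7 − 369.9) / (-310 − 0) = +0.02000
∂h/∂y = (373.6 − 369.9) / (285 − 0) = +0.01298
|∇h| = √(0.02000² + 0.01298²) = 0.02384
Seepage velocity v = K·i/n = 200.0 × 0.02384 / 0.32 = 14.9 m/day.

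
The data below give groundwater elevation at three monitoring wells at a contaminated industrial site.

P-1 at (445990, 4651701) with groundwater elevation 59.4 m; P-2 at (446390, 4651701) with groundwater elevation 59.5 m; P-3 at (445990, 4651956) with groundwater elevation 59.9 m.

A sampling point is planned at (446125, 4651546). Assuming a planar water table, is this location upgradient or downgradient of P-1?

downgradient

∂h/∂x = (59.5 − 59.4) / (446390 − 445990) = +0.0002500
∂h/∂y = (59.9 − 59.4) / (4651956 − 4651701) = +0.001961
Head at (446125, 4651546) = 59.4 + (+0.0002500)·(135) + (+0.001961)·(-155) = 59.13 m.
That is lower than the 59.4 m at P-1, so the point is downgradient.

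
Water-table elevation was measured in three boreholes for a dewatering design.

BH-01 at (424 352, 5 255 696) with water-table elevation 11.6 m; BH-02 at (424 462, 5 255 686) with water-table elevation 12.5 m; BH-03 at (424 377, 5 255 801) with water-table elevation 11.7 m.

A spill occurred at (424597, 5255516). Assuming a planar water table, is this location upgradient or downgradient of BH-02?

Taking BH-01 as reference: BH-02−BH-01 = (110, -10, +0.9); BH-03−BH-01 = (25, 105, +0.1).
Determinant of the coordinate differences = 110·105 − 25·(-10) = 11800.
∂h/∂x = [(+0.9)·105 − (+0.1)·(-10)] / 11800 = +0.008093
∂h/∂y = [110·(+0.1) − 25·(+0.9)] / 11800 = -0.0009746
Head at (424597, 5255516) = 11.6 + (+0.008093)·(245) + (-0.0009746)·(-180) = 13.76 m.
That is higher than the 12.5 m at BH-02, so the point is upgradient.

upgradient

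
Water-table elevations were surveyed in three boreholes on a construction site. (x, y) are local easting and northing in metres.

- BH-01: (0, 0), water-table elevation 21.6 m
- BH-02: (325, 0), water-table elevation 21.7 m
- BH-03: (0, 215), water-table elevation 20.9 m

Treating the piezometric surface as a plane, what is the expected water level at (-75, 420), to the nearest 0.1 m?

∂h/∂x = (21.7 − 21.6) / (325 − 0) = +0.0003077
∂h/∂y = (20.9 − 21.6) / (215 − 0) = -0.003256
h(-75, 420) = 21.6 + (+0.0003077)·(-75) + (-0.003256)·(420) = 21.6 -0.023 -1.367 = 20.209 m.

20.2 m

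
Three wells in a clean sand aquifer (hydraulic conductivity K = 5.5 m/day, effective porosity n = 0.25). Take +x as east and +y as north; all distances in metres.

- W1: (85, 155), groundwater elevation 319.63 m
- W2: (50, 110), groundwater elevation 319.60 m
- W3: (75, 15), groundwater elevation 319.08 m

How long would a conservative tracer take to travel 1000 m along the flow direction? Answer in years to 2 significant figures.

20 years

Taking W1 as reference: W2−W1 = (-35, -45, -0.03); W3−W1 = (-10, -140, -0.55).
Solve a·Δx + b·Δy = Δh: det = (-35)·(-140) − (-10)·(-45) = 4450.
∂h/∂x = [(-0.03)·(-140) − (-0.55)·(-45)] / 4450 = -0.004618
∂h/∂y = [(-35)·(-0.55) − (-10)·(-0.03)] / 4450 = +0.004258
|∇h| = √(-0.004618² + 0.004258²) = 0.006281
Seepage velocity v = K·i/n = 5.5 × 0.006281 / 0.25 = 0.1382 m/day.
t = 1000 / 0.1382 = 7236 days = 19.8 years.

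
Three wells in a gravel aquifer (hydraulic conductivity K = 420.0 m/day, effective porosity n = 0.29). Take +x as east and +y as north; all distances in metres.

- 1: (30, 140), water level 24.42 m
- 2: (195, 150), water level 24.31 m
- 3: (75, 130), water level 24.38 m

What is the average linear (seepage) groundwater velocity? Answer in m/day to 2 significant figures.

1.5 m/day

With h = a·x + b·y + c and 1 as origin, the differences give:
  165·a + 10·b = -0.11
  45·a + (-10)·b = -0.04
Eliminate b (×(-10) and ×10, subtract): -2100·a = 1.500 → a = ∂h/∂x = -0.0007143
Back-substitute: b = ∂h/∂y = +0.0007857.
|∇h| = √(-0.0007143² + 0.0007857²) = 0.001062
Seepage velocity v = K·i/n = 420.0 × 0.001062 / 0.29 = 1.538 m/day.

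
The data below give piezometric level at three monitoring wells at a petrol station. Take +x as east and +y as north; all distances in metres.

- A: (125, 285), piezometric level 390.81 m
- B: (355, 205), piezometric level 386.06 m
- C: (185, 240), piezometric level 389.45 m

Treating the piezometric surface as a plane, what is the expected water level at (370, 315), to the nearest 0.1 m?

Differences from A: to B (Δx, Δy, Δh) = (230, -80, -4.75); to C = (60, -45, -1.36).
Solve a·Δx + b·Δy = Δh: det = 230·(-45) − 60·(-80) = -5550.
∂h/∂x = [(-4.75)·(-45) − (-1.36)·(-80)] / -5550 = -0.01891
∂h/∂y = [230·(-1.36) − 60·(-4.75)] / -5550 = +0.005009
h(370, 315) = 390.81 + (-0.01891)·(245) + (+0.005009)·(30) = 390.81 -4.633 +0.150 = 386.327 m.

386.3 m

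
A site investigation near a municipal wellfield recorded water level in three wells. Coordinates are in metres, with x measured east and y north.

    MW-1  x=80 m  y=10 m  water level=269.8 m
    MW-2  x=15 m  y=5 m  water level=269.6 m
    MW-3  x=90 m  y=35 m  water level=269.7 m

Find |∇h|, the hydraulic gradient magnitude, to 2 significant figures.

With h = a·x + b·y + c and MW-1 as origin, the differences give:
  (-65)·a + (-5)·b = -0.2
  10·a + 25·b = -0.1
Eliminate b (×25 and ×(-5), subtract): -1575·a = -5.50 → a = ∂h/∂x = +0.003492
Back-substitute: b = ∂h/∂y = -0.005397.
|∇h| = √(0.003492² + -0.005397²) = 0.006428

0.0064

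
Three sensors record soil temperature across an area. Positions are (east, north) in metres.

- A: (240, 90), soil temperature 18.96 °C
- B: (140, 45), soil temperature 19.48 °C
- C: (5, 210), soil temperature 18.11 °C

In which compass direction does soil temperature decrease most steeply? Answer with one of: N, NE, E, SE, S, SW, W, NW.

Taking A as reference: B−A = (-100, -45, +0.52); C−A = (-235, 120, -0.85).
Determinant of the coordinate differences = (-100)·120 − (-235)·(-45) = -22575.
∂T/∂x = [(+0.52)·120 − (-0.85)·(-45)] / -22575 = -0.001070
∂T/∂y = [(-100)·(-0.85) − (-235)·(+0.52)] / -22575 = -0.009178
Steepest decrease is along −∇f = (+0.001070 E, +0.009178 N) → north.

N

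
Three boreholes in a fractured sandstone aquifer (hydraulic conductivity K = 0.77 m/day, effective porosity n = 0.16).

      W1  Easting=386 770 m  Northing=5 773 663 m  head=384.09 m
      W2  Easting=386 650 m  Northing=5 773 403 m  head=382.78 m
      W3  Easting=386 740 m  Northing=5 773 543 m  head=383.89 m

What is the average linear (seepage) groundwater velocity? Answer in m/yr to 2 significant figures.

28 m/yr

Differences from W1: to W2 (Δx, Δy, Δh) = (-120, -260, -1.31); to W3 = (-30, -120, -0.20).
Solve a·Δx + b·Δy = Δh: det = (-120)·(-120) − (-30)·(-260) = 6600.
∂h/∂x = [(-1.31)·(-120) − (-0.20)·(-260)] / 6600 = +0.01594
∂h/∂y = [(-120)·(-0.20) − (-30)·(-1.31)] / 6600 = -0.002318
|∇h| = √(0.01594² + -0.002318²) = 0.01611
Seepage velocity v = K·i/n = 0.77 × 0.01611 / 0.16 = 0.07753 m/day = 28.32 m/yr.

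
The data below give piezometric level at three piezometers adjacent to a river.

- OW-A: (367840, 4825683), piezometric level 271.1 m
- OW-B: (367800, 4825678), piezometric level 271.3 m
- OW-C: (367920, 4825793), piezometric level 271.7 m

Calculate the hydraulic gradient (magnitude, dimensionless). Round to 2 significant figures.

0.012

Taking OW-A as reference: OW-B−OW-A = (-40, -5, +0.2); OW-C−OW-A = (80, 110, +0.6).
Solve a·Δx + b·Δy = Δh: det = (-40)·110 − 80·(-5) = -4000.
∂h/∂x = [(+0.2)·110 − (+0.6)·(-5)] / -4000 = -0.006250
∂h/∂y = [(-40)·(+0.6) − 80·(+0.2)] / -4000 = +0.010000
|∇h| = √(-0.006250² + 0.010000²) = 0.01179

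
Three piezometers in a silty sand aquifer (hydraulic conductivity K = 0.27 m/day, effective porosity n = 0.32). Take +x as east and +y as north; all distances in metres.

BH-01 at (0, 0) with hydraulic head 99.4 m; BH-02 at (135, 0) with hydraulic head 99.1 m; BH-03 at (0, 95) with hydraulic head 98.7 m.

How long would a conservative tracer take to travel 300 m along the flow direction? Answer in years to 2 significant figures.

130 years

∂h/∂x = (99.1 − 99.4) / (135 − 0) = -0.002222
∂h/∂y = (98.7 − 99.4) / (95 − 0) = -0.007368
|∇h| = √(-0.002222² + -0.007368²) = 0.007696
Seepage velocity v = K·i/n = 0.27 × 0.007696 / 0.32 = 0.006494 m/day.
t = 300 / 0.006494 = 4.62e+04 days = 126 years.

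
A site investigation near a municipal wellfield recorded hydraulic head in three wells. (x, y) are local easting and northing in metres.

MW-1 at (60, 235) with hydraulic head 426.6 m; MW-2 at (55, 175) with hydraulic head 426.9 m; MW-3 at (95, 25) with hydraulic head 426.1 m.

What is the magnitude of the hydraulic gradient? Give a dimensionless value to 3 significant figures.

0.0296

Taking MW-1 as reference: MW-2−MW-1 = (-5, -60, +0.3); MW-3−MW-1 = (35, -210, -0.5).
Determinant of the coordinate differences = (-5)·(-210) − 35·(-60) = 3150.
∂h/∂x = [(+0.3)·(-210) − (-0.5)·(-60)] / 3150 = -0.02952
∂h/∂y = [(-5)·(-0.5) − 35·(+0.3)] / 3150 = -0.002540
|∇h| = √(-0.02952² + -0.002540²) = 0.02963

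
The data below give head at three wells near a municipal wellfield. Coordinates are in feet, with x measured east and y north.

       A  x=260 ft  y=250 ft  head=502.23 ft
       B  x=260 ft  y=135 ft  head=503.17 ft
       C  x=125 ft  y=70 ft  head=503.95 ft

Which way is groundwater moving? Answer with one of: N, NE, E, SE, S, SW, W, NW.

Differences from A: to B (Δx, Δy, Δh) = (0, -115, +0.94); to C = (-135, -180, +1.72).
Determinant of the coordinate differences = 0·(-180) − (-135)·(-115) = -15525.
∂h/∂x = [(+0.94)·(-180) − (+1.72)·(-115)] / -15525 = -0.001842
∂h/∂y = [0·(+1.72) − (-135)·(+0.94)] / -15525 = -0.008174
Flow = −∇h = (+0.001842 east, +0.008174 north), which points north.

N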